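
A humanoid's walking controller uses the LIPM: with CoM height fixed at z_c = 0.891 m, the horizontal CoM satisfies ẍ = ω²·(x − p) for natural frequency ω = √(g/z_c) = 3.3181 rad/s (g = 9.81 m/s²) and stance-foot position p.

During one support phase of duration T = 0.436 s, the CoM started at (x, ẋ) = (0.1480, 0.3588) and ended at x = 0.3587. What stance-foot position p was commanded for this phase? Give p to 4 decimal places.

ωT = 3.3181·0.436 = 1.446692; cosh(ωT) = 2.242191, sinh(ωT) = 2.006843
x(T) = p + (x₀−p)·cosh(ωT) + (ẋ₀/ω)·sinh(ωT) ⇒ p·(1 − cosh) = x(T) − x₀·cosh − (ẋ₀/ω)·sinh
numerator   = 0.3587 − (0.1480)·2.242191 − (0.3588/3.3181)·2.006843 = -0.190153
denominator = 1 − 2.242191 = -1.242191
p = -0.190153 / -1.242191 = 0.1531

p = 0.1531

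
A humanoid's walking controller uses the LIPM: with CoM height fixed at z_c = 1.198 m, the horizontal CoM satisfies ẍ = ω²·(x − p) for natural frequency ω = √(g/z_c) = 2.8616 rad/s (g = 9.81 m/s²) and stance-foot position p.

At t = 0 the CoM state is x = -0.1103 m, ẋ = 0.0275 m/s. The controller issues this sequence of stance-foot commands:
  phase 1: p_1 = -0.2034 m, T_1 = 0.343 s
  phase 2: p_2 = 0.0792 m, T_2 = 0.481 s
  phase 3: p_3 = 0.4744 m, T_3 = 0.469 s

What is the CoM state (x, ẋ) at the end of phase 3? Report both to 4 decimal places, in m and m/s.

x = -0.4063, ẋ = -2.1772

phase 1: p=-0.2034, T=0.343, ωT=0.981529, cosh=1.521635, sinh=1.146898; start (x,ẋ)=(-0.110300, 0.027500) → end (x,ẋ)=(-0.050714, 0.347396)
phase 2: p=0.0792, T=0.481, ωT=1.376430, cosh=2.106607, sinh=1.854128; start (x,ẋ)=(-0.050714, 0.347396) → end (x,ẋ)=(0.030612, 0.042531)
phase 3: p=0.4744, T=0.469, ωT=1.342090, cosh=2.044167, sinh=1.782868; start (x,ẋ)=(0.030612, 0.042531) → end (x,ẋ)=(-0.406279, -2.177203)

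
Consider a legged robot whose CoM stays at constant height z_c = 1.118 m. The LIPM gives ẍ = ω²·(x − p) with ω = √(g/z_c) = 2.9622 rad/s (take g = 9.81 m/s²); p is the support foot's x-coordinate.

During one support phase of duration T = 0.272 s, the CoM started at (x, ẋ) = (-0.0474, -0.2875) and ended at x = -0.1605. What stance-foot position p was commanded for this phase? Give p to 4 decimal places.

p = 0.0290

ωT = 2.9622·0.272 = 0.805718; cosh(ωT) = 1.342535, sinh(ωT) = 0.895769
x(T) = p + (x₀−p)·cosh(ωT) + (ẋ₀/ω)·sinh(ωT) ⇒ p·(1 − cosh) = x(T) − x₀·cosh − (ẋ₀/ω)·sinh
numerator   = -0.1605 − (-0.0474)·1.342535 − (-0.2875/2.9622)·0.895769 = -0.009924
denominator = 1 − 1.342535 = -0.342535
p = -0.009924 / -0.342535 = 0.0290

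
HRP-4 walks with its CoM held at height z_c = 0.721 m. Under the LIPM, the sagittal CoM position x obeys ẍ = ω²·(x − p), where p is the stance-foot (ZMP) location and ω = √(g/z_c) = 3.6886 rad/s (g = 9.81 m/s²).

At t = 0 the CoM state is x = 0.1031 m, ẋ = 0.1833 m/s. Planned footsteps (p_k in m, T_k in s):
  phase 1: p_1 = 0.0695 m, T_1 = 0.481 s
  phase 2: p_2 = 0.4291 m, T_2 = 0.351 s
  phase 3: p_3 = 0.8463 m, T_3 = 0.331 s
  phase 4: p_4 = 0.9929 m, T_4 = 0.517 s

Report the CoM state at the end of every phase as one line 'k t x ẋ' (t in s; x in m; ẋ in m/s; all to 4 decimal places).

1 0.4810 0.3137 0.9107
2 0.8320 0.6194 1.0681
3 1.1630 0.8763 0.6727
4 1.6800 1.1923 0.8993

phase 1: p=0.0695, T=0.481, ωT=1.774217, cosh=3.032638, sinh=2.863022; start (x,ẋ)=(0.103100, 0.183300) → end (x,ẋ)=(0.313671, 0.910717)
phase 2: p=0.4291, T=0.351, ωT=1.294699, cosh=1.961938, sinh=1.687958; start (x,ẋ)=(0.313671, 0.910717) → end (x,ẋ)=(0.619392, 1.068084)
phase 3: p=0.8463, T=0.331, ωT=1.220927, cosh=1.842642, sinh=1.547686; start (x,ẋ)=(0.619392, 1.068084) → end (x,ẋ)=(0.876344, 0.672728)
phase 4: p=0.9929, T=0.517, ωT=1.907006, cosh=3.440713, sinh=3.292189; start (x,ẋ)=(0.876344, 0.672728) → end (x,ẋ)=(1.192293, 0.899251)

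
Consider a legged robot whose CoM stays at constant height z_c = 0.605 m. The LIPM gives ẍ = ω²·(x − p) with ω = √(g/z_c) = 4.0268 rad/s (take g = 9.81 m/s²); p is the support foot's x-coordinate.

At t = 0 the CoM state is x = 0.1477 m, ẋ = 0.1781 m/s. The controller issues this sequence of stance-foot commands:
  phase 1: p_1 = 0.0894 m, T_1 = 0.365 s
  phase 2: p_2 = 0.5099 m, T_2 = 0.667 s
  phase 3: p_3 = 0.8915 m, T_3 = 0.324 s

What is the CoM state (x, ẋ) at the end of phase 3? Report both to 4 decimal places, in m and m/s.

phase 1: p=0.0894, T=0.365, ωT=1.469782, cosh=2.289131, sinh=2.059156; start (x,ẋ)=(0.147700, 0.178100) → end (x,ẋ)=(0.313930, 0.891107)
phase 2: p=0.5099, T=0.667, ωT=2.685876, cosh=7.369602, sinh=7.301440; start (x,ẋ)=(0.313930, 0.891107) → end (x,ẋ)=(0.681445, 0.805304)
phase 3: p=0.8915, T=0.324, ωT=1.304683, cosh=1.978890, sinh=1.707631; start (x,ẋ)=(0.681445, 0.805304) → end (x,ẋ)=(0.817326, 0.149206)

x = 0.8173, ẋ = 0.1492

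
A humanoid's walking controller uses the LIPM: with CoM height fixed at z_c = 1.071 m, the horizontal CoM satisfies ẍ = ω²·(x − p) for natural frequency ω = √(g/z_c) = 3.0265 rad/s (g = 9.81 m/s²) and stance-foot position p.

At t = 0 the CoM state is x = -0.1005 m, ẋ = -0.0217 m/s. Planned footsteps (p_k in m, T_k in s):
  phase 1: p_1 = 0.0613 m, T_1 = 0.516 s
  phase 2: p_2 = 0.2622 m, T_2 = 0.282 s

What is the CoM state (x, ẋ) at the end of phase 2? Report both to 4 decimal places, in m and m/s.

x = -0.9688, ẋ = -3.4249

phase 1: p=0.0613, T=0.516, ωT=1.561674, cosh=2.488289, sinh=2.278505; start (x,ẋ)=(-0.100500, -0.021700) → end (x,ẋ)=(-0.357642, -1.169752)
phase 2: p=0.2622, T=0.282, ωT=0.853473, cosh=1.386860, sinh=0.960927; start (x,ẋ)=(-0.357642, -1.169752) → end (x,ẋ)=(-0.968835, -3.424934)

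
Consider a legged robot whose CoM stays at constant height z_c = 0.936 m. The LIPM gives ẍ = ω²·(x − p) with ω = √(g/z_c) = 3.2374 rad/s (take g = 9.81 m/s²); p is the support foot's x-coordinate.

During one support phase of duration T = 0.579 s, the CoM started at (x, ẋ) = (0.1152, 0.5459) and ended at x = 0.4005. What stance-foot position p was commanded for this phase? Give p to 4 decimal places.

ωT = 3.2374·0.579 = 1.874455; cosh(ωT) = 3.335351, sinh(ωT) = 3.181913
x(T) = p + (x₀−p)·cosh(ωT) + (ẋ₀/ω)·sinh(ωT) ⇒ p·(1 − cosh) = x(T) − x₀·cosh − (ẋ₀/ω)·sinh
numerator   = 0.4005 − (0.1152)·3.335351 − (0.5459/3.2374)·3.181913 = -0.520276
denominator = 1 − 3.335351 = -2.335351
p = -0.520276 / -2.335351 = 0.2228

p = 0.2228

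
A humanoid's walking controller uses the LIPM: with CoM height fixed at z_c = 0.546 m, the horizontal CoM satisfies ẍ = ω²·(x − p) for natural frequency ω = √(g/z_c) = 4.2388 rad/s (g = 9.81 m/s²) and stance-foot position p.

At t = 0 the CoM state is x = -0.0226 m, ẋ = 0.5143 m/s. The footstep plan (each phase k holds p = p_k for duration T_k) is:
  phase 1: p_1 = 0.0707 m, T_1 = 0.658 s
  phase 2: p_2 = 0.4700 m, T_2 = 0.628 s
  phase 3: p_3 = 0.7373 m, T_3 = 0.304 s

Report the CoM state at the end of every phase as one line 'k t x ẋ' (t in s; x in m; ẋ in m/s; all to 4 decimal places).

phase 1: p=0.0707, T=0.658, ωT=2.789130, cosh=8.164171, sinh=8.102697; start (x,ẋ)=(-0.022600, 0.514300) → end (x,ẋ)=(0.292095, 0.994379)
phase 2: p=0.4700, T=0.628, ωT=2.661966, cosh=7.197120, sinh=7.127309; start (x,ẋ)=(0.292095, 0.994379) → end (x,ẋ)=(0.861591, 1.781938)
phase 3: p=0.7373, T=0.304, ωT=1.288595, cosh=1.951672, sinh=1.676015; start (x,ẋ)=(0.861591, 1.781938) → end (x,ẋ)=(1.684450, 4.360757)

1 0.6580 0.2921 0.9944
2 1.2860 0.8616 1.7819
3 1.5900 1.6845 4.3608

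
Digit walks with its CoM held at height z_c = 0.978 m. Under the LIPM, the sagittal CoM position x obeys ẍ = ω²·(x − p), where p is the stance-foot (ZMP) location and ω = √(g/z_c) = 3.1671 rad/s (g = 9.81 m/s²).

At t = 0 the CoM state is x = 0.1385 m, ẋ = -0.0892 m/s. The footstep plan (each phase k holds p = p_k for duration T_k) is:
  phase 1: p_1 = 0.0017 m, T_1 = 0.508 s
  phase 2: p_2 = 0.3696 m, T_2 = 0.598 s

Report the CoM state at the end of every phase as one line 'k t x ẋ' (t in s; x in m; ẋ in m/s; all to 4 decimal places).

phase 1: p=0.0017, T=0.508, ωT=1.608887, cosh=2.598678, sinh=2.398567; start (x,ẋ)=(0.138500, -0.089200) → end (x,ẋ)=(0.289644, 0.807400)
phase 2: p=0.3696, T=0.598, ωT=1.893926, cosh=3.397943, sinh=3.247463; start (x,ẋ)=(0.289644, 0.807400) → end (x,ẋ)=(0.925803, 1.921152)

1 0.5080 0.2896 0.8074
2 1.1060 0.9258 1.9212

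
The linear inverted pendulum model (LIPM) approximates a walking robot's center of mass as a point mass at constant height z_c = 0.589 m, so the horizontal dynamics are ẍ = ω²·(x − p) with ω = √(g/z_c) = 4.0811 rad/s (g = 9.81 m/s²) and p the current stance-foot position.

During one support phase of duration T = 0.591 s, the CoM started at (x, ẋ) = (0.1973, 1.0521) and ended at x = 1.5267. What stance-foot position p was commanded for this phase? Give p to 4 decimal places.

ωT = 4.0811·0.591 = 2.411930; cosh(ωT) = 5.622557, sinh(ωT) = 5.532915
x(T) = p + (x₀−p)·cosh(ωT) + (ẋ₀/ω)·sinh(ωT) ⇒ p·(1 − cosh) = x(T) − x₀·cosh − (ẋ₀/ω)·sinh
numerator   = 1.5267 − (0.1973)·5.622557 − (1.0521/4.0811)·5.532915 = -1.009006
denominator = 1 − 5.622557 = -4.622557
p = -1.009006 / -4.622557 = 0.2183

p = 0.2183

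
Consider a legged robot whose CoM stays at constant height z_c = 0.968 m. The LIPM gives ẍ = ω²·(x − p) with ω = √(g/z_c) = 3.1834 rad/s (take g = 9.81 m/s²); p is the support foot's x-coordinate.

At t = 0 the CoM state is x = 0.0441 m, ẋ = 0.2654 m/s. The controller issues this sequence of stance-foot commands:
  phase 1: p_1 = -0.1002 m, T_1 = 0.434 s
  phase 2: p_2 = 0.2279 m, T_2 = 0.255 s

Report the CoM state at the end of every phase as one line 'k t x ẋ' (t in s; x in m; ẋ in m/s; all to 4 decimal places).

1 0.4340 0.3607 1.4184
2 0.6890 0.8096 2.2939

phase 1: p=-0.1002, T=0.434, ωT=1.381596, cosh=2.116213, sinh=1.865036; start (x,ẋ)=(0.044100, 0.265400) → end (x,ẋ)=(0.360658, 1.418374)
phase 2: p=0.2279, T=0.255, ωT=0.811767, cosh=1.347978, sinh=0.903905; start (x,ẋ)=(0.360658, 1.418374) → end (x,ẋ)=(0.809592, 2.293947)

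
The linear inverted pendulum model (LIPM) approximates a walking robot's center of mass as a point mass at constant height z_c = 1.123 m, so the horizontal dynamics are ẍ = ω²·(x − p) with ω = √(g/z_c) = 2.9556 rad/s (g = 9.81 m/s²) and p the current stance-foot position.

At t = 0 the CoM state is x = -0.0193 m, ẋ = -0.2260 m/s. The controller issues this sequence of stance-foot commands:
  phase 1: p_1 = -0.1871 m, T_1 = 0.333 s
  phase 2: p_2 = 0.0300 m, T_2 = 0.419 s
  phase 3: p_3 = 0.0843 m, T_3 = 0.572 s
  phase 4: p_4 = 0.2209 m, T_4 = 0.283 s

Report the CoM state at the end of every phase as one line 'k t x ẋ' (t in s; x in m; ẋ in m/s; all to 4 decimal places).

phase 1: p=-0.1871, T=0.333, ωT=0.984215, cosh=1.524721, sinh=1.150989; start (x,ẋ)=(-0.019300, -0.226000) → end (x,ẋ)=(-0.019262, 0.226245)
phase 2: p=0.0300, T=0.419, ωT=1.238396, cosh=1.869963, sinh=1.580114; start (x,ẋ)=(-0.019262, 0.226245) → end (x,ẋ)=(0.058836, 0.193007)
phase 3: p=0.0843, T=0.572, ωT=1.690603, cosh=2.803579, sinh=2.619171; start (x,ẋ)=(0.058836, 0.193007) → end (x,ẋ)=(0.183948, 0.343991)
phase 4: p=0.2209, T=0.283, ωT=0.836435, cosh=1.370688, sinh=0.937435; start (x,ẋ)=(0.183948, 0.343991) → end (x,ẋ)=(0.279355, 0.369124)

1 0.3330 -0.0193 0.2262
2 0.7520 0.0588 0.1930
3 1.3240 0.1839 0.3440
4 1.6070 0.2794 0.3691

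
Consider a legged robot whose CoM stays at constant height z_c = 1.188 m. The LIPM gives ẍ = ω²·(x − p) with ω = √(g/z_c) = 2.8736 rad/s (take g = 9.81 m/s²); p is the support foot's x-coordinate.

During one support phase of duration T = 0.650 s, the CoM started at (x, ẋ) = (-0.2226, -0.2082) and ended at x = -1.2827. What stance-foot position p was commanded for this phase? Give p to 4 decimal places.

p = 0.1365

ωT = 2.8736·0.650 = 1.867840; cosh(ωT) = 3.314377, sinh(ωT) = 3.159920
x(T) = p + (x₀−p)·cosh(ωT) + (ẋ₀/ω)·sinh(ωT) ⇒ p·(1 − cosh) = x(T) − x₀·cosh − (ẋ₀/ω)·sinh
numerator   = -1.2827 − (-0.2226)·3.314377 − (-0.2082/2.8736)·3.159920 = -0.315975
denominator = 1 − 3.314377 = -2.314377
p = -0.315975 / -2.314377 = 0.1365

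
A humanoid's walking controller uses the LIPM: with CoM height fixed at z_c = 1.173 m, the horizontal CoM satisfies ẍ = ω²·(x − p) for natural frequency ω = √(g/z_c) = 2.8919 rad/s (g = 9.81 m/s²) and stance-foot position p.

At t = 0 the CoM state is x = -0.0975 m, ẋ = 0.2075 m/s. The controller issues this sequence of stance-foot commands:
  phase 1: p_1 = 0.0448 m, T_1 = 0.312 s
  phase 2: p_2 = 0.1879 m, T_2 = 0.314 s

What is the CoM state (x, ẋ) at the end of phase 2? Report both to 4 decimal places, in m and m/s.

phase 1: p=0.0448, T=0.312, ωT=0.902273, cosh=1.435423, sinh=1.029776; start (x,ẋ)=(-0.097500, 0.207500) → end (x,ẋ)=(-0.085572, -0.125921)
phase 2: p=0.1879, T=0.314, ωT=0.908057, cosh=1.441403, sinh=1.038096; start (x,ẋ)=(-0.085572, -0.125921) → end (x,ẋ)=(-0.251485, -1.002485)

x = -0.2515, ẋ = -1.0025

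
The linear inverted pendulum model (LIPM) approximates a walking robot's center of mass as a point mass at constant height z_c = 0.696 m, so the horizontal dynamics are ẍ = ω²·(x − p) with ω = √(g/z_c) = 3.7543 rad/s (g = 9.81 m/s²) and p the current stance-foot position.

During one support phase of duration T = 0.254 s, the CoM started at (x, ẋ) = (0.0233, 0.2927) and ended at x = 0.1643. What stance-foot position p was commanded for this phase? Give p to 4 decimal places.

p = -0.0886

ωT = 3.7543·0.254 = 0.953592; cosh(ωT) = 1.490185, sinh(ωT) = 1.104830
x(T) = p + (x₀−p)·cosh(ωT) + (ẋ₀/ω)·sinh(ωT) ⇒ p·(1 − cosh) = x(T) − x₀·cosh − (ẋ₀/ω)·sinh
numerator   = 0.1643 − (0.0233)·1.490185 − (0.2927/3.7543)·1.104830 = 0.043442
denominator = 1 − 1.490185 = -0.490185
p = 0.043442 / -0.490185 = -0.0886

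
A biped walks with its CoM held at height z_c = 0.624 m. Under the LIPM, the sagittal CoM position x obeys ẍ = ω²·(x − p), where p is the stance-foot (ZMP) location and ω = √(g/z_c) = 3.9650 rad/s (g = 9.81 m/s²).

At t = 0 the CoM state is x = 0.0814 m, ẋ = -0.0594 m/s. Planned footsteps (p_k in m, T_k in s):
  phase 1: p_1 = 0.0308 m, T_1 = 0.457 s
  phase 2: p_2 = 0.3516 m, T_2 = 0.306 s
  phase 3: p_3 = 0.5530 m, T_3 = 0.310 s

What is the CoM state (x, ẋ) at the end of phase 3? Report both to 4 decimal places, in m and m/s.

x = -0.4248, ẋ = -3.5366

phase 1: p=0.0308, T=0.457, ωT=1.812005, cosh=3.143019, sinh=2.979692; start (x,ẋ)=(0.081400, -0.059400) → end (x,ẋ)=(0.145198, 0.411117)
phase 2: p=0.3516, T=0.306, ωT=1.213290, cosh=1.830877, sinh=1.533659; start (x,ẋ)=(0.145198, 0.411117) → end (x,ẋ)=(0.132723, -0.502418)
phase 3: p=0.5530, T=0.310, ωT=1.229150, cosh=1.855432, sinh=1.562891; start (x,ẋ)=(0.132723, -0.502418) → end (x,ẋ)=(-0.424835, -3.536603)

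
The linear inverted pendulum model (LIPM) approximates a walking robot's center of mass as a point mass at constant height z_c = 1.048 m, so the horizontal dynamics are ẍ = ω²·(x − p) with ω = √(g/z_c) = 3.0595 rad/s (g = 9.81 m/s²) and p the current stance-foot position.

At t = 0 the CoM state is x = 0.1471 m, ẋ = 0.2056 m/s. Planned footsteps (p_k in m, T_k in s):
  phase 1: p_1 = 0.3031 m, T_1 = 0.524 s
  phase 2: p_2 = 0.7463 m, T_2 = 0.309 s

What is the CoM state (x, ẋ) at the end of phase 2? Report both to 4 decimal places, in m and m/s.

x = -0.4867, ẋ = -3.1921

phase 1: p=0.3031, T=0.524, ωT=1.603178, cosh=2.585027, sinh=2.383771; start (x,ẋ)=(0.147100, 0.205600) → end (x,ẋ)=(0.060026, -0.606249)
phase 2: p=0.7463, T=0.309, ωT=0.945385, cosh=1.481168, sinh=1.092638; start (x,ẋ)=(0.060026, -0.606249) → end (x,ẋ)=(-0.486696, -3.192118)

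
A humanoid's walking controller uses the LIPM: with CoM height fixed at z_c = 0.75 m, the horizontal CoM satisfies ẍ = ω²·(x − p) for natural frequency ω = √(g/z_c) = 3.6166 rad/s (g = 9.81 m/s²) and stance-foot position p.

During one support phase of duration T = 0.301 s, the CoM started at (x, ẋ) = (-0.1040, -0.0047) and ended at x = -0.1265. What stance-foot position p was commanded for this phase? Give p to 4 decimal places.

p = -0.0722

ωT = 3.6166·0.301 = 1.088597; cosh(ωT) = 1.653396, sinh(ωT) = 1.316707
x(T) = p + (x₀−p)·cosh(ωT) + (ẋ₀/ω)·sinh(ωT) ⇒ p·(1 − cosh) = x(T) − x₀·cosh − (ẋ₀/ω)·sinh
numerator   = -0.1265 − (-0.1040)·1.653396 − (-0.0047/3.6166)·1.316707 = 0.047164
denominator = 1 − 1.653396 = -0.653396
p = 0.047164 / -0.653396 = -0.0722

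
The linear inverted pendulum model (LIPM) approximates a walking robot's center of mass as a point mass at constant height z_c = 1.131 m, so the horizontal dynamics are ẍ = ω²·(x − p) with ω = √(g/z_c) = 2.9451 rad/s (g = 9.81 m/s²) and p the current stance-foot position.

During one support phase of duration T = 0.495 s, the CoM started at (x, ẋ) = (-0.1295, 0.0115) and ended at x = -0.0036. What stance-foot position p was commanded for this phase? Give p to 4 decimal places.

p = -0.2228

ωT = 2.9451·0.495 = 1.457825; cosh(ωT) = 2.264672, sinh(ωT) = 2.031930
x(T) = p + (x₀−p)·cosh(ωT) + (ẋ₀/ω)·sinh(ωT) ⇒ p·(1 − cosh) = x(T) − x₀·cosh − (ẋ₀/ω)·sinh
numerator   = -0.0036 − (-0.1295)·2.264672 − (0.0115/2.9451)·2.031930 = 0.281741
denominator = 1 − 2.264672 = -1.264672
p = 0.281741 / -1.264672 = -0.2228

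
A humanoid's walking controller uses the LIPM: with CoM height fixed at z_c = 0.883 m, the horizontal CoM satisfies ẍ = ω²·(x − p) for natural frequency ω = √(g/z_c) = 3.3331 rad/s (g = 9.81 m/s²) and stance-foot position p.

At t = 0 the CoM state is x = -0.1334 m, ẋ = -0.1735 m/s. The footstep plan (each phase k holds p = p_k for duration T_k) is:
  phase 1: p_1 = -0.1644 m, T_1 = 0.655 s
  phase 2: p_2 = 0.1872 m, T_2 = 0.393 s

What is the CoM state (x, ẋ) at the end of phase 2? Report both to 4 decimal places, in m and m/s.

x = -0.8567, ẋ = -3.1715

phase 1: p=-0.1644, T=0.655, ωT=2.183181, cosh=4.493585, sinh=4.380902; start (x,ẋ)=(-0.133400, -0.173500) → end (x,ẋ)=(-0.253141, -0.326975)
phase 2: p=0.1872, T=0.393, ωT=1.309908, cosh=1.987839, sinh=1.717995; start (x,ẋ)=(-0.253141, -0.326975) → end (x,ẋ)=(-0.856661, -3.171475)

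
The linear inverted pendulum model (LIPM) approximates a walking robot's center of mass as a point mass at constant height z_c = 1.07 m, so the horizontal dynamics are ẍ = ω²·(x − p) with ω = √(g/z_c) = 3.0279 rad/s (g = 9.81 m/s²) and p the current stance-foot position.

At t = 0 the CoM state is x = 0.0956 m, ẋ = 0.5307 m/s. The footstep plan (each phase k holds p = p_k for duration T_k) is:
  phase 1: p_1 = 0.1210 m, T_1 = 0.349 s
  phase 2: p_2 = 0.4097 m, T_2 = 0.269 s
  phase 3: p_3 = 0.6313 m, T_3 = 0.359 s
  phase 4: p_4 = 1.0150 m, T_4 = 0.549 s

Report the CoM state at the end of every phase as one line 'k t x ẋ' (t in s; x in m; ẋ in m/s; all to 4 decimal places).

1 0.3490 0.3017 0.7584
2 0.6180 0.4912 0.7274
3 0.9770 0.7156 0.6436
4 1.5260 0.7376 -0.5460

phase 1: p=0.1210, T=0.349, ωT=1.056737, cosh=1.612278, sinh=1.264690; start (x,ẋ)=(0.095600, 0.530700) → end (x,ẋ)=(0.301710, 0.758370)
phase 2: p=0.4097, T=0.269, ωT=0.814505, cosh=1.350458, sinh=0.907600; start (x,ẋ)=(0.301710, 0.758370) → end (x,ẋ)=(0.491183, 0.727379)
phase 3: p=0.6313, T=0.359, ωT=1.087016, cosh=1.651317, sinh=1.314096; start (x,ẋ)=(0.491183, 0.727379) → end (x,ẋ)=(0.715601, 0.643613)
phase 4: p=1.0150, T=0.549, ωT=1.662317, cosh=2.730605, sinh=2.540906; start (x,ẋ)=(0.715601, 0.643613) → end (x,ẋ)=(0.737558, -0.546003)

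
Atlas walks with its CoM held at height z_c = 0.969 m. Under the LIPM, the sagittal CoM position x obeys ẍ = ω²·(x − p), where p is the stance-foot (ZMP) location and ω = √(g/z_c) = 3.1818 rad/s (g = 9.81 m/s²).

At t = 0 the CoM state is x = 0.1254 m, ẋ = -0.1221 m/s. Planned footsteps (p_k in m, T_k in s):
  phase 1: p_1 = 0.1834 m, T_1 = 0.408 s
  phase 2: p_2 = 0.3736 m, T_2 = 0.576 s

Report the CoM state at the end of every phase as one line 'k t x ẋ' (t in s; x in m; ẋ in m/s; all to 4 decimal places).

1 0.4080 0.0042 -0.5530
2 0.9840 -1.3397 -5.3519

phase 1: p=0.1834, T=0.408, ωT=1.298174, cosh=1.967817, sinh=1.694787; start (x,ẋ)=(0.125400, -0.122100) → end (x,ẋ)=(0.004230, -0.553034)
phase 2: p=0.3736, T=0.576, ωT=1.832717, cosh=3.205412, sinh=3.045434; start (x,ẋ)=(0.004230, -0.553034) → end (x,ẋ)=(-1.339715, -5.351883)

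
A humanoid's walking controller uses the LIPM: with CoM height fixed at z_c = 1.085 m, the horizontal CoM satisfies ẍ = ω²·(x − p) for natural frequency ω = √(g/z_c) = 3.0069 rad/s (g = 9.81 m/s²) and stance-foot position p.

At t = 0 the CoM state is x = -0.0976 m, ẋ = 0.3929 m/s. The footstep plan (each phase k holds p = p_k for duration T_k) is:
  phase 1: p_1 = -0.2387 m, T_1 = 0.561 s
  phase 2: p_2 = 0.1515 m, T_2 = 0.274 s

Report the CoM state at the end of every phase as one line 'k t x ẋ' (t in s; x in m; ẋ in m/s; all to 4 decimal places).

1 0.5610 0.4964 2.2045
2 0.8350 1.2949 3.9504

phase 1: p=-0.2387, T=0.561, ωT=1.686871, cosh=2.793823, sinh=2.608726; start (x,ẋ)=(-0.097600, 0.392900) → end (x,ẋ)=(0.496381, 2.204507)
phase 2: p=0.1515, T=0.274, ωT=0.823891, cosh=1.359036, sinh=0.920315; start (x,ẋ)=(0.496381, 2.204507) → end (x,ẋ)=(1.294933, 3.950390)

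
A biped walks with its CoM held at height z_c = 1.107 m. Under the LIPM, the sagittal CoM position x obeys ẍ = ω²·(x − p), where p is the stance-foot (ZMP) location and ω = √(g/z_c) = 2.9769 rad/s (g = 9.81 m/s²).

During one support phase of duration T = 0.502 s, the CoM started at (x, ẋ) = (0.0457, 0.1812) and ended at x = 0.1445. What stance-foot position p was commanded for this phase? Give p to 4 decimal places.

p = 0.0681

ωT = 2.9769·0.502 = 1.494404; cosh(ωT) = 2.340531, sinh(ωT) = 2.116148
x(T) = p + (x₀−p)·cosh(ωT) + (ẋ₀/ω)·sinh(ωT) ⇒ p·(1 − cosh) = x(T) − x₀·cosh − (ẋ₀/ω)·sinh
numerator   = 0.1445 − (0.0457)·2.340531 − (0.1812/2.9769)·2.116148 = -0.091269
denominator = 1 − 2.340531 = -1.340531
p = -0.091269 / -1.340531 = 0.0681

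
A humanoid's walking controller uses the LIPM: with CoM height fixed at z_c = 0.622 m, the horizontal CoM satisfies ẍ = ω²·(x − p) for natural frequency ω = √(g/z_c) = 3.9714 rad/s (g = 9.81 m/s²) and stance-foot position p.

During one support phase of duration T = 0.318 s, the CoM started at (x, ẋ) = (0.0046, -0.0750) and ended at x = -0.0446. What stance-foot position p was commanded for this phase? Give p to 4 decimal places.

ωT = 3.9714·0.318 = 1.262905; cosh(ωT) = 1.909255, sinh(ωT) = 1.626424
x(T) = p + (x₀−p)·cosh(ωT) + (ẋ₀/ω)·sinh(ωT) ⇒ p·(1 − cosh) = x(T) − x₀·cosh − (ẋ₀/ω)·sinh
numerator   = -0.0446 − (0.0046)·1.909255 − (-0.0750/3.9714)·1.626424 = -0.022668
denominator = 1 − 1.909255 = -0.909255
p = -0.022668 / -0.909255 = 0.0249

p = 0.0249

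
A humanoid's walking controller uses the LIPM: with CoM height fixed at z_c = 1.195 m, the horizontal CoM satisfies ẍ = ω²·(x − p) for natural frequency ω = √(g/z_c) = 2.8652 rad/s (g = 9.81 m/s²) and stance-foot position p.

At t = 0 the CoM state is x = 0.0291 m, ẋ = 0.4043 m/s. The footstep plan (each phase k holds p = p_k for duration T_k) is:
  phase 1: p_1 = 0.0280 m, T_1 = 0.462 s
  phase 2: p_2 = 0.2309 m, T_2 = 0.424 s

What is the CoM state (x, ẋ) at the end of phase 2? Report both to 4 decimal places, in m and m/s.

x = 0.7537, ẋ = 1.7021

phase 1: p=0.0280, T=0.462, ωT=1.323722, cosh=2.011762, sinh=1.745620; start (x,ẋ)=(0.029100, 0.404300) → end (x,ẋ)=(0.276532, 0.818857)
phase 2: p=0.2309, T=0.424, ωT=1.214845, cosh=1.833264, sinh=1.536507; start (x,ẋ)=(0.276532, 0.818857) → end (x,ẋ)=(0.753681, 1.702072)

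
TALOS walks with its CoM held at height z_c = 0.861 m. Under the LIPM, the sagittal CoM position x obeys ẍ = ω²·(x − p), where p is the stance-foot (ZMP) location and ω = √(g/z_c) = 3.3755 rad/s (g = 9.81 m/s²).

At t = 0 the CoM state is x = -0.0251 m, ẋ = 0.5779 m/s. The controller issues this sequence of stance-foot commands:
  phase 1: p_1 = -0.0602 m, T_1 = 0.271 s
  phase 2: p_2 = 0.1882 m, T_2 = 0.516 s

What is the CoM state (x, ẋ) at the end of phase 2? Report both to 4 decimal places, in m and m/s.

x = 0.9224, ẋ = 2.6574

phase 1: p=-0.0602, T=0.271, ωT=0.914761, cosh=1.448395, sinh=1.047782; start (x,ẋ)=(-0.025100, 0.577900) → end (x,ẋ)=(0.170023, 0.961169)
phase 2: p=0.1882, T=0.516, ωT=1.741758, cosh=2.941290, sinh=2.766078; start (x,ẋ)=(0.170023, 0.961169) → end (x,ẋ)=(0.922374, 2.657364)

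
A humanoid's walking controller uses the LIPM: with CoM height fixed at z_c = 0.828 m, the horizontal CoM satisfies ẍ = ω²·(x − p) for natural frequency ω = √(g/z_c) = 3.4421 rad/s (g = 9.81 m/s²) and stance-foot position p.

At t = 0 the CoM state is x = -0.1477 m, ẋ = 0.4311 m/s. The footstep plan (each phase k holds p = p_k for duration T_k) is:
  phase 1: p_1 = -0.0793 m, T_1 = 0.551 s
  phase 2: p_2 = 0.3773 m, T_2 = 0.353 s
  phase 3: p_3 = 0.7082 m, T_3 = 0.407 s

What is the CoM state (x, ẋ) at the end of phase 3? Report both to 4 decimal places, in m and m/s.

phase 1: p=-0.0793, T=0.551, ωT=1.896597, cosh=3.406630, sinh=3.256552; start (x,ẋ)=(-0.147700, 0.431100) → end (x,ẋ)=(0.095548, 0.701877)
phase 2: p=0.3773, T=0.353, ωT=1.215061, cosh=1.833596, sinh=1.536904; start (x,ẋ)=(0.095548, 0.701877) → end (x,ẋ)=(0.174070, -0.203561)
phase 3: p=0.7082, T=0.407, ωT=1.400935, cosh=2.152679, sinh=1.906313; start (x,ẋ)=(0.174070, -0.203561) → end (x,ẋ)=(-0.554348, -3.943014)

x = -0.5543, ẋ = -3.9430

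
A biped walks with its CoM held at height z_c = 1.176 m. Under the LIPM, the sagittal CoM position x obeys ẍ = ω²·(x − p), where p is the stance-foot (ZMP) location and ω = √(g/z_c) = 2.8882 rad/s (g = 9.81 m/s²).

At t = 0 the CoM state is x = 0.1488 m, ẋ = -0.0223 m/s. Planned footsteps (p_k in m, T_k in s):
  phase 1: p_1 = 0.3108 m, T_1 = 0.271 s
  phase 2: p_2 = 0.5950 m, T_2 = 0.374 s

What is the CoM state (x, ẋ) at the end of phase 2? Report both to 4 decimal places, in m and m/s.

x = -0.4304, ẋ = -2.6138

phase 1: p=0.3108, T=0.271, ωT=0.782702, cosh=1.322272, sinh=0.865103; start (x,ẋ)=(0.148800, -0.022300) → end (x,ẋ)=(0.089912, -0.434258)
phase 2: p=0.5950, T=0.374, ωT=1.080187, cosh=1.642381, sinh=1.302849; start (x,ẋ)=(0.089912, -0.434258) → end (x,ẋ)=(-0.430437, -2.613806)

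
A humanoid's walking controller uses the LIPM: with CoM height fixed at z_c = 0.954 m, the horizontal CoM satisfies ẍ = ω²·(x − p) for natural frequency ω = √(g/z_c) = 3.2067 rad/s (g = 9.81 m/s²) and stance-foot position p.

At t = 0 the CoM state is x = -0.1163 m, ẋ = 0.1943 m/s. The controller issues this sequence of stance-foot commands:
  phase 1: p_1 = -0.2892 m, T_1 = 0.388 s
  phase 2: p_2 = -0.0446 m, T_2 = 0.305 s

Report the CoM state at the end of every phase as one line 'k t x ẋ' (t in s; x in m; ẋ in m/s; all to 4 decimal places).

phase 1: p=-0.2892, T=0.388, ωT=1.244200, cosh=1.879164, sinh=1.590992; start (x,ẋ)=(-0.116300, 0.194300) → end (x,ẋ)=(0.132109, 1.247229)
phase 2: p=-0.0446, T=0.305, ωT=0.978044, cosh=1.517647, sinh=1.141601; start (x,ẋ)=(0.132109, 1.247229) → end (x,ẋ)=(0.667601, 2.539744)

1 0.3880 0.1321 1.2472
2 0.6930 0.6676 2.5397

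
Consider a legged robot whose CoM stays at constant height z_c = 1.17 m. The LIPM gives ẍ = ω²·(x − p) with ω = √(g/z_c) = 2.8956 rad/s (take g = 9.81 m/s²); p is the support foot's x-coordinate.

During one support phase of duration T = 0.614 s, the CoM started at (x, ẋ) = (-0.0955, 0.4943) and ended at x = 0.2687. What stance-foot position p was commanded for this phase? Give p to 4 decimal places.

ωT = 2.8956·0.614 = 1.777898; cosh(ωT) = 3.043200, sinh(ωT) = 2.874207
x(T) = p + (x₀−p)·cosh(ωT) + (ẋ₀/ω)·sinh(ωT) ⇒ p·(1 − cosh) = x(T) − x₀·cosh − (ẋ₀/ω)·sinh
numerator   = 0.2687 − (-0.0955)·3.043200 − (0.4943/2.8956)·2.874207 = 0.068678
denominator = 1 − 3.043200 = -2.043200
p = 0.068678 / -2.043200 = -0.0336

p = -0.0336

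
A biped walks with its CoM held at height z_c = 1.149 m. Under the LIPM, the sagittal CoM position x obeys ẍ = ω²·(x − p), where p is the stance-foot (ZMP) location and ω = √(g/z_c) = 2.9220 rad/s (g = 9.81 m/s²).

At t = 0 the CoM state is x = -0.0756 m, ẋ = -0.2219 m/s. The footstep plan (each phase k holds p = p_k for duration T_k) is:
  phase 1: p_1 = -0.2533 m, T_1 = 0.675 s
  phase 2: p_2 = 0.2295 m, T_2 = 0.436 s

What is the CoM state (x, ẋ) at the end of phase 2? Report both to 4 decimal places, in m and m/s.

x = 0.6113, ẋ = 1.4814

phase 1: p=-0.2533, T=0.675, ωT=1.972350, cosh=3.663338, sinh=3.524209; start (x,ẋ)=(-0.075600, -0.221900) → end (x,ẋ)=(0.130043, 1.017013)
phase 2: p=0.2295, T=0.436, ωT=1.273992, cosh=1.927404, sinh=1.647692; start (x,ẋ)=(0.130043, 1.017013) → end (x,ẋ)=(0.611291, 1.481354)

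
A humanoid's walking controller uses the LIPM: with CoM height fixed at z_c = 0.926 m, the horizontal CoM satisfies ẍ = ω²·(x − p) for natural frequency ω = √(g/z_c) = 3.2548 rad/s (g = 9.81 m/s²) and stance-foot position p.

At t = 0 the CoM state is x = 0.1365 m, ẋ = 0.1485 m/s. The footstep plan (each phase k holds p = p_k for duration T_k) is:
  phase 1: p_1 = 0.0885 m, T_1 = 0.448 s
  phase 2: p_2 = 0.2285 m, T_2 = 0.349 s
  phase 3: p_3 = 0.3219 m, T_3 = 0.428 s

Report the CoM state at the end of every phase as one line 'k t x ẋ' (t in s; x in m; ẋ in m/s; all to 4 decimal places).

phase 1: p=0.0885, T=0.448, ωT=1.458150, cosh=2.265334, sinh=2.032668; start (x,ẋ)=(0.136500, 0.148500) → end (x,ẋ)=(0.289976, 0.653967)
phase 2: p=0.2285, T=0.349, ωT=1.135925, cosh=1.717589, sinh=1.396464; start (x,ẋ)=(0.289976, 0.653967) → end (x,ẋ)=(0.614674, 1.402669)
phase 3: p=0.3219, T=0.428, ωT=1.393054, cosh=2.137724, sinh=1.889408; start (x,ẋ)=(0.614674, 1.402669) → end (x,ẋ)=(1.762018, 4.798976)

1 0.4480 0.2900 0.6540
2 0.7970 0.6147 1.4027
3 1.2250 1.7620 4.7990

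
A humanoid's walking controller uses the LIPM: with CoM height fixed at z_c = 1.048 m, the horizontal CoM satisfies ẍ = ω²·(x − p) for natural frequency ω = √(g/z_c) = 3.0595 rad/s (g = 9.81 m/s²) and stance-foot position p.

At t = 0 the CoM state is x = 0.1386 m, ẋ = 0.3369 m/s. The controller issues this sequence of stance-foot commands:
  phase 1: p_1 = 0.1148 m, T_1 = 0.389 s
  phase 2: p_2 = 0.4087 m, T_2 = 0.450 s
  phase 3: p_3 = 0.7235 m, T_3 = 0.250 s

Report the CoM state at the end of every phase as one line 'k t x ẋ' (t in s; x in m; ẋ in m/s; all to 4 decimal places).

phase 1: p=0.1148, T=0.389, ωT=1.190146, cosh=1.795868, sinh=1.491691; start (x,ẋ)=(0.138600, 0.336900) → end (x,ẋ)=(0.321801, 0.713647)
phase 2: p=0.4087, T=0.450, ωT=1.376775, cosh=2.107247, sinh=1.854856; start (x,ẋ)=(0.321801, 0.713647) → end (x,ẋ)=(0.658238, 1.010684)
phase 3: p=0.7235, T=0.250, ωT=0.764875, cosh=1.307059, sinh=0.841667; start (x,ẋ)=(0.658238, 1.010684) → end (x,ẋ)=(0.916238, 1.152970)

1 0.3890 0.3218 0.7136
2 0.8390 0.6582 1.0107
3 1.0890 0.9162 1.1530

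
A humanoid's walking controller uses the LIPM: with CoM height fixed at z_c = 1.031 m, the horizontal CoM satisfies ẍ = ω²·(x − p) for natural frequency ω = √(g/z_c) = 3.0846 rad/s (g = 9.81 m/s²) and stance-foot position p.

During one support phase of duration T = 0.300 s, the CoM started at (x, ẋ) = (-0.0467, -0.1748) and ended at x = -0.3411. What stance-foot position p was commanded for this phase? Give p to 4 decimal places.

p = 0.4628

ωT = 3.0846·0.300 = 0.925380; cosh(ωT) = 1.459604, sinh(ωT) = 1.063223
x(T) = p + (x₀−p)·cosh(ωT) + (ẋ₀/ω)·sinh(ωT) ⇒ p·(1 − cosh) = x(T) − x₀·cosh − (ẋ₀/ω)·sinh
numerator   = -0.3411 − (-0.0467)·1.459604 − (-0.1748/3.0846)·1.063223 = -0.212685
denominator = 1 − 1.459604 = -0.459604
p = -0.212685 / -0.459604 = 0.4628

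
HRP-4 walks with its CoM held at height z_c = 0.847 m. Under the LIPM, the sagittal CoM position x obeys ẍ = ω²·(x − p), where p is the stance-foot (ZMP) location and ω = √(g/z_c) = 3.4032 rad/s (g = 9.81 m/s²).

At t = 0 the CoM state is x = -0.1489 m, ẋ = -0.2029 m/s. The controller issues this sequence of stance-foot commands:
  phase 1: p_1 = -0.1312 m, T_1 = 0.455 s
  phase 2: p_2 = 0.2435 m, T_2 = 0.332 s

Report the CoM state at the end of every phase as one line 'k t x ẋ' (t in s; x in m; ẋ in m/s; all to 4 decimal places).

phase 1: p=-0.1312, T=0.455, ωT=1.548456, cosh=2.458389, sinh=2.245813; start (x,ẋ)=(-0.148900, -0.202900) → end (x,ẋ)=(-0.308610, -0.634087)
phase 2: p=0.2435, T=0.332, ωT=1.129862, cosh=1.709154, sinh=1.386076; start (x,ẋ)=(-0.308610, -0.634087) → end (x,ẋ)=(-0.958395, -3.688107)

1 0.4550 -0.3086 -0.6341
2 0.7870 -0.9584 -3.6881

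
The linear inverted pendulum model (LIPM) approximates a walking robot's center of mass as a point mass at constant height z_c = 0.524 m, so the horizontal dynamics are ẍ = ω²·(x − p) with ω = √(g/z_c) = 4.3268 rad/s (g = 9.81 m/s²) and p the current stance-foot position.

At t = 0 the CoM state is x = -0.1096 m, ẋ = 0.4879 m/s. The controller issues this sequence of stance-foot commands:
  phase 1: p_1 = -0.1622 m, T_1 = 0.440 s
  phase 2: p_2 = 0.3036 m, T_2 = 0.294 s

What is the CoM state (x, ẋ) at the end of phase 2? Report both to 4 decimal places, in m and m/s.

phase 1: p=-0.1622, T=0.440, ωT=1.903792, cosh=3.430149, sinh=3.281146; start (x,ẋ)=(-0.109600, 0.487900) → end (x,ẋ)=(0.388216, 2.420325)
phase 2: p=0.3036, T=0.294, ωT=1.272079, cosh=1.924256, sinh=1.644008; start (x,ẋ)=(0.388216, 2.420325) → end (x,ẋ)=(1.386047, 5.259220)

x = 1.3860, ẋ = 5.2592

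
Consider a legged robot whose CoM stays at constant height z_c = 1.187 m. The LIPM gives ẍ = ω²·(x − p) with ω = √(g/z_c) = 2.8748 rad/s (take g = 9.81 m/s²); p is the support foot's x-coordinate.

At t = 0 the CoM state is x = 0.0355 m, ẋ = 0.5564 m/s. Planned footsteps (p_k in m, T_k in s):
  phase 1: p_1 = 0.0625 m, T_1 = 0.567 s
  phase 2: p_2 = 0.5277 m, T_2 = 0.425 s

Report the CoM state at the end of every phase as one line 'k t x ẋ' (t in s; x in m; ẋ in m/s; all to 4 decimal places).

phase 1: p=0.0625, T=0.567, ωT=1.630012, cosh=2.649931, sinh=2.454003; start (x,ẋ)=(0.035500, 0.556400) → end (x,ẋ)=(0.465909, 1.283943)
phase 2: p=0.5277, T=0.425, ωT=1.221790, cosh=1.843979, sinh=1.549277; start (x,ẋ)=(0.465909, 1.283943) → end (x,ẋ)=(1.105697, 2.092356)

1 0.5670 0.4659 1.2839
2 0.9920 1.1057 2.0924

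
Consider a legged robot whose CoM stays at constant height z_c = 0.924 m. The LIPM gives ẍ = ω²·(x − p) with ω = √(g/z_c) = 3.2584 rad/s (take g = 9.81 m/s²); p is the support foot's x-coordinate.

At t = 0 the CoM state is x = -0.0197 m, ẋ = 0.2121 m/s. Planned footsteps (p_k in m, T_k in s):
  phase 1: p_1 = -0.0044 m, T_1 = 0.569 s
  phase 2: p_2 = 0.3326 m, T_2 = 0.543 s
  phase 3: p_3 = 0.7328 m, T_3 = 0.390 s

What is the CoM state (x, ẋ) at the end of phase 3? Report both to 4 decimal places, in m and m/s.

phase 1: p=-0.0044, T=0.569, ωT=1.854030, cosh=3.271052, sinh=3.114447; start (x,ẋ)=(-0.019700, 0.212100) → end (x,ẋ)=(0.148283, 0.538524)
phase 2: p=0.3326, T=0.543, ωT=1.769311, cosh=3.018631, sinh=2.848180; start (x,ẋ)=(0.148283, 0.538524) → end (x,ẋ)=(0.246940, -0.084955)
phase 3: p=0.7328, T=0.390, ωT=1.270776, cosh=1.922115, sinh=1.641502; start (x,ẋ)=(0.246940, -0.084955) → end (x,ẋ)=(-0.243878, -2.762001)

x = -0.2439, ẋ = -2.7620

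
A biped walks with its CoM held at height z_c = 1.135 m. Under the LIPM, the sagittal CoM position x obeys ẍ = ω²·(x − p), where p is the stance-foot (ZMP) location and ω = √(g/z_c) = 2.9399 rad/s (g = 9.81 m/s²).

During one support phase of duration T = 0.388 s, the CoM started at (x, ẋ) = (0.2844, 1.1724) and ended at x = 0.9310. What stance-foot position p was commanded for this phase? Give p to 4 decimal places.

p = 0.1650

ωT = 2.9399·0.388 = 1.140681; cosh(ωT) = 1.724250, sinh(ωT) = 1.404649
x(T) = p + (x₀−p)·cosh(ωT) + (ẋ₀/ω)·sinh(ωT) ⇒ p·(1 − cosh) = x(T) − x₀·cosh − (ẋ₀/ω)·sinh
numerator   = 0.9310 − (0.2844)·1.724250 − (1.1724/2.9399)·1.404649 = -0.119535
denominator = 1 − 1.724250 = -0.724250
p = -0.119535 / -0.724250 = 0.1650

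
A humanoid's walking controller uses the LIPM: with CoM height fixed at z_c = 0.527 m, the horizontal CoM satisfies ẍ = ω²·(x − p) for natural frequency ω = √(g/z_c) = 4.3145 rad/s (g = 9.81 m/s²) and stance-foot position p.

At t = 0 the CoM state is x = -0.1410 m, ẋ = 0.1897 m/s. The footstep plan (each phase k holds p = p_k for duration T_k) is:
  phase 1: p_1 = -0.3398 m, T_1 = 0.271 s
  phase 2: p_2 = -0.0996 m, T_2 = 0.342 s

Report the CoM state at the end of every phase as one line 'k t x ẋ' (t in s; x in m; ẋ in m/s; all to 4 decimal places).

phase 1: p=-0.3398, T=0.271, ωT=1.169229, cosh=1.765059, sinh=1.454452; start (x,ẋ)=(-0.141000, 0.189700) → end (x,ẋ)=(0.075043, 1.582348)
phase 2: p=-0.0996, T=0.342, ωT=1.475559, cosh=2.301065, sinh=2.072414; start (x,ẋ)=(0.075043, 1.582348) → end (x,ẋ)=(1.062326, 5.202646)

1 0.2710 0.0750 1.5823
2 0.6130 1.0623 5.2026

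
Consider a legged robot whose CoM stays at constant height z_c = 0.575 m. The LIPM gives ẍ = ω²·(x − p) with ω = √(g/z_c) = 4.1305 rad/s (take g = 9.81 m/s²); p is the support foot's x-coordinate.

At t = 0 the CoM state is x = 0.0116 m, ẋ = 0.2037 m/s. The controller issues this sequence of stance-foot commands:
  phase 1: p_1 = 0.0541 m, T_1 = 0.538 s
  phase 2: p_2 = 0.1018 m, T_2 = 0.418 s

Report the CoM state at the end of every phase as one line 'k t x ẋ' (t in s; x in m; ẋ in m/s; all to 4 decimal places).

phase 1: p=0.0541, T=0.538, ωT=2.222209, cosh=4.668031, sinh=4.559661; start (x,ẋ)=(0.011600, 0.203700) → end (x,ẋ)=(0.080573, 0.150446)
phase 2: p=0.1018, T=0.418, ωT=1.726549, cosh=2.899559, sinh=2.721662; start (x,ẋ)=(0.080573, 0.150446) → end (x,ẋ)=(0.139384, 0.197601)

1 0.5380 0.0806 0.1504
2 0.9560 0.1394 0.1976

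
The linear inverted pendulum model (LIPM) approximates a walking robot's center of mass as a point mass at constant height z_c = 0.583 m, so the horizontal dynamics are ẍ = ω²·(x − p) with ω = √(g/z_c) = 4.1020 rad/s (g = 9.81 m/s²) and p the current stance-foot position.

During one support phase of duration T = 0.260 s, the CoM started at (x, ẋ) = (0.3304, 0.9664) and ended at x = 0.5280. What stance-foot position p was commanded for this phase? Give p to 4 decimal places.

ωT = 4.1020·0.260 = 1.066520; cosh(ωT) = 1.624728, sinh(ωT) = 1.280524
x(T) = p + (x₀−p)·cosh(ωT) + (ẋ₀/ω)·sinh(ωT) ⇒ p·(1 − cosh) = x(T) − x₀·cosh − (ẋ₀/ω)·sinh
numerator   = 0.5280 − (0.3304)·1.624728 − (0.9664/4.1020)·1.280524 = -0.310492
denominator = 1 − 1.624728 = -0.624728
p = -0.310492 / -0.624728 = 0.4970

p = 0.4970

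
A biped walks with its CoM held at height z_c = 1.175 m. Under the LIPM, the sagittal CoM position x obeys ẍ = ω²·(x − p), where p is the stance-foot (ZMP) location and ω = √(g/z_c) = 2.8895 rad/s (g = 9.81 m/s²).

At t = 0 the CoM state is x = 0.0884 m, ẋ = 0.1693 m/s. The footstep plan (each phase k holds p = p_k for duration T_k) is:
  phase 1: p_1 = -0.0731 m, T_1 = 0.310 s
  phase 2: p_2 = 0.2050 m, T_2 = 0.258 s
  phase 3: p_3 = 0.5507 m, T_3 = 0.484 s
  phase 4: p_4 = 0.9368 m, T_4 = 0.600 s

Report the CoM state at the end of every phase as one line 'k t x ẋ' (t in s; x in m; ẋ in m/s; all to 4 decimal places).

phase 1: p=-0.0731, T=0.310, ωT=0.895745, cosh=1.428732, sinh=1.020428; start (x,ẋ)=(0.088400, 0.169300) → end (x,ẋ)=(0.217429, 0.718071)
phase 2: p=0.2050, T=0.258, ωT=0.745491, cosh=1.290989, sinh=0.816487; start (x,ẋ)=(0.217429, 0.718071) → end (x,ẋ)=(0.423951, 0.956344)
phase 3: p=0.5507, T=0.484, ωT=1.398518, cosh=2.148079, sinh=1.901116; start (x,ẋ)=(0.423951, 0.956344) → end (x,ẋ)=(0.907649, 1.358034)
phase 4: p=0.9368, T=0.600, ωT=1.733700, cosh=2.919096, sinh=2.742467; start (x,ẋ)=(0.907649, 1.358034) → end (x,ẋ)=(2.140636, 3.733230)

1 0.3100 0.2174 0.7181
2 0.5680 0.4240 0.9563
3 1.0520 0.9076 1.3580
4 1.6520 2.1406 3.7332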